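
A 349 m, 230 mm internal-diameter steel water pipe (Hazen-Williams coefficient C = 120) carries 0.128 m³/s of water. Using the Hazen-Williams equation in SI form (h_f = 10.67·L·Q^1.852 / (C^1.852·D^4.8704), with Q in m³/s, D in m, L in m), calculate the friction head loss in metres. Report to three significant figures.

h_f ≈ 15.0 m

h_f = 10.67·349·0.128^1.852 / (120^1.852·0.230^4.8704) = 14.98 m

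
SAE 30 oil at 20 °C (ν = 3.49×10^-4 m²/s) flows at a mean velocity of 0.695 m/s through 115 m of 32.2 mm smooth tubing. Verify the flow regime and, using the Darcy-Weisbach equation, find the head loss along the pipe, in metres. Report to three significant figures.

Re = VD/ν = 0.695·0.03220/3.49×10^-4 = 64.1 → laminar (Re < 2300)
f = 64/Re = 0.9981
h_f = f(L/D)V²/(2g) = 0.9981·(115/0.03220)·0.695²/(2·9.81) = 87.76 m

h_f ≈ 87.8 m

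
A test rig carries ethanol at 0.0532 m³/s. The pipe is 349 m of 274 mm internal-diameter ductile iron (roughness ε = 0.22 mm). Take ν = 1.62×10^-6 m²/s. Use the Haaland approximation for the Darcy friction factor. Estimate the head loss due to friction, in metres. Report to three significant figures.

V = 4Q/(πD²) = 4·0.0532/(π·0.274²) = 0.9022 m/s
Re = VD/ν = 0.9022·0.274/1.62×10^-6 = 1.53×10^5 → turbulent
ε/D = 0.22/274 = 8.03×10^-4
Haaland: f = 0.02047
h_f = f(L/D)V²/(2g) = 0.02047·(349/0.274)·0.9022²/(2·9.81) = 1.082 m

h_f ≈ 1.08 m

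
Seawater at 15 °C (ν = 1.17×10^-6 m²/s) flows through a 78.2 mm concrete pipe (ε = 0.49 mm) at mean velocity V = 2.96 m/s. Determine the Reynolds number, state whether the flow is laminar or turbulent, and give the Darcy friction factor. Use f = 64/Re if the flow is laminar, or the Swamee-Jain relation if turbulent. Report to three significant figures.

Re ≈ 1.98×10^5; turbulent; f ≈ 0.0331

Re = VD/ν = 2.960·0.0782/1.17×10^-6 = 1.98×10^5
Re > 4000 → turbulent; ε/D = 0.00627
Swamee-Jain: f = 0.03314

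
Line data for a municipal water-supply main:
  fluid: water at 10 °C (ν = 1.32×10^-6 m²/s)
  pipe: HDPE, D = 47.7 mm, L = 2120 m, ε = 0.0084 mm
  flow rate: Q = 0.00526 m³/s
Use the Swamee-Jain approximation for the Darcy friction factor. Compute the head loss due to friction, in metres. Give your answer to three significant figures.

h_f ≈ 366 m

V = 4Q/(πD²) = 4·0.00526/(π·0.0477²) = 2.943 m/s
Re = VD/ν = 2.943·0.0477/1.32×10^-6 = 1.06×10^5 → turbulent
ε/D = 0.0084/47.7 = 1.76×10^-4
Swamee-Jain: f = 0.01867
h_f = f(L/D)V²/(2g) = 0.01867·(2120/0.0477)·2.943²/(2·9.81) = 366.5 m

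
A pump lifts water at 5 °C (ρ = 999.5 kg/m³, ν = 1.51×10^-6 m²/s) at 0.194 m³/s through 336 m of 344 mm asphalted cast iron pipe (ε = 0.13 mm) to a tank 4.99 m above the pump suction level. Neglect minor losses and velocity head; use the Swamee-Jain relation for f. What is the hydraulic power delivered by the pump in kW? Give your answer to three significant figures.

P_hyd ≈ 16.5 kW

V = 4Q/(πD²) = 2.087 m/s; Re = 4.76×10^5; ε/D = 3.78×10^-4; f = 0.01701
h_f = f(L/D)V²/2g = 3.690 m
Total head H = z + h_f = 4.99 + 3.690 = 8.680 m
P_hyd = ρgQH = 999.5·9.81·0.194·8.680 = 16.51 kW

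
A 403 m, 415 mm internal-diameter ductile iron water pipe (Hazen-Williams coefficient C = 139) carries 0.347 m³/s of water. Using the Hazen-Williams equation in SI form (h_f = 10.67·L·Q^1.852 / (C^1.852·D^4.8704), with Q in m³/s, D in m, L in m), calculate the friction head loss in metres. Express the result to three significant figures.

h_f = 10.67·403·0.347^1.852 / (139^1.852·0.415^4.8704) = 4.716 m

h_f ≈ 4.72 m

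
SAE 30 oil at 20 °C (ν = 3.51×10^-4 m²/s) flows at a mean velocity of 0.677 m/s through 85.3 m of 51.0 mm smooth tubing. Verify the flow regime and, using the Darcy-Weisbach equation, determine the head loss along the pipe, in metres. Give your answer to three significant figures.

h_f ≈ 25.4 m

Re = VD/ν = 0.677·0.05100/3.51×10^-4 = 98.4 → laminar (Re < 2300)
f = 64/Re = 0.6506
h_f = f(L/D)V²/(2g) = 0.6506·(85.3/0.05100)·0.677²/(2·9.81) = 25.42 m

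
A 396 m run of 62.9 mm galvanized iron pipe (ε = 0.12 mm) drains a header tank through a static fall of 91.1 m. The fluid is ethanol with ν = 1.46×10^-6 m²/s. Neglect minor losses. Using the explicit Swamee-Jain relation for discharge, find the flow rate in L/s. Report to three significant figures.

Swamee-Jain (Type II): Q = -0.965·√(gD⁵h_f/L)·ln[ε/(3.7D) + √(3.17ν²L/(gD³h_f))]
√(gD⁵h_f/L) = √(9.81·0.0629⁵·91.1/396) = 0.001491
ε/(3.7D) = 5.16×10^-4; √(3.17ν²L/(gD³h_f)) = 1.10×10^-4
Q = -0.965·0.001491·ln(6.253×10^-4) = 0.01061 m³/s
Check: V = 3.42 m/s, Re = 1.47×10^5, f = 0.02455, h_f = 91.9 m ≈ 91.1 m ✓

Q ≈ 10.6 L/s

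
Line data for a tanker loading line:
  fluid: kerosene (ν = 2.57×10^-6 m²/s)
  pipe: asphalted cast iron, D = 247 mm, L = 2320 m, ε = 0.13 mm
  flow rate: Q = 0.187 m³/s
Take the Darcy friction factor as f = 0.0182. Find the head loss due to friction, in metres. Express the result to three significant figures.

h_f ≈ 133 m

V = 4Q/(πD²) = 4·0.187/(π·0.247²) = 3.903 m/s
h_f = f(L/D)V²/(2g) = 0.01820·(2320/0.247)·3.903²/(2·9.81) = 132.7 m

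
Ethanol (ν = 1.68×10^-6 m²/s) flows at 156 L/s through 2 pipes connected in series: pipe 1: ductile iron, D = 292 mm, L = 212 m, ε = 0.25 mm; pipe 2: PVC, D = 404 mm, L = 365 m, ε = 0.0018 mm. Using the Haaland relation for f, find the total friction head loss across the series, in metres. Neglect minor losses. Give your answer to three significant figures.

H ≈ 4.93 m

Pipe 1: V = 2.330 m/s, Re = 4.05×10^5, ε/D = 8.56×10^-4, f = 0.01966, h_1 = f(L/D)V²/2g = 3.949 m
Pipe 2: V = 1.217 m/s, Re = 2.93×10^5, ε/D = 4.46×10^-6, f = 0.01444, h_2 = f(L/D)V²/2g = 0.9850 m
Series → Q common, losses add: H = Σh = 4.934 m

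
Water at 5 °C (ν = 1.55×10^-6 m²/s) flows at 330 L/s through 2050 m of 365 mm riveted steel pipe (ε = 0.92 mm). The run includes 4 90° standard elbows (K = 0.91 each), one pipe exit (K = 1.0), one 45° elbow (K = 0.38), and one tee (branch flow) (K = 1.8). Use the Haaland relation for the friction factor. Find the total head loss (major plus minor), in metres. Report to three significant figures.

H_L ≈ 75.1 m

V = 4Q/(πD²) = 3.154 m/s; V²/2g = 0.5070 m
Re = 7.43×10^5, ε/D = 0.00252 → f = 0.02517 (Haaland)
Major: h_f = f(L/D)·V²/2g = 0.02517·5616·0.5070 = 71.66 m
Minor: ΣK = 6.82; h_m = ΣK·V²/2g = 3.457 m
Total H_L = 71.66 + 3.457 = 75.11 m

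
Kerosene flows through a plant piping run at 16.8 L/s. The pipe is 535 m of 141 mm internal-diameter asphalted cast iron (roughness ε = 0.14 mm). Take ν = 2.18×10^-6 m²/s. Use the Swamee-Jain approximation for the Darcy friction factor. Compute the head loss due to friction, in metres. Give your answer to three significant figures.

h_f ≈ 5.19 m

V = 4Q/(πD²) = 4·0.0168/(π·0.141²) = 1.076 m/s
Re = VD/ν = 1.076·0.141/2.18×10^-6 = 6.96×10^4 → turbulent
ε/D = 0.14/141 = 9.93×10^-4
Swamee-Jain: f = 0.02318
h_f = f(L/D)V²/(2g) = 0.02318·(535/0.141)·1.076²/(2·9.81) = 5.189 m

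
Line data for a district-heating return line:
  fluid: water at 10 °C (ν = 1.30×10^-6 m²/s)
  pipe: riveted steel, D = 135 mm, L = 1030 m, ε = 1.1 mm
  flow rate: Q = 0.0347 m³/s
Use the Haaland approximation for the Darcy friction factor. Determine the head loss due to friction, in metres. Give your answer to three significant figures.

h_f ≈ 81.7 m

V = 4Q/(πD²) = 4·0.0347/(π·0.135²) = 2.424 m/s
Re = VD/ν = 2.424·0.135/1.30×10^-6 = 2.52×10^5 → turbulent
ε/D = 1.1/135 = 0.00815
Haaland: f = 0.03573
h_f = f(L/D)V²/(2g) = 0.03573·(1030/0.135)·2.424²/(2·9.81) = 81.66 m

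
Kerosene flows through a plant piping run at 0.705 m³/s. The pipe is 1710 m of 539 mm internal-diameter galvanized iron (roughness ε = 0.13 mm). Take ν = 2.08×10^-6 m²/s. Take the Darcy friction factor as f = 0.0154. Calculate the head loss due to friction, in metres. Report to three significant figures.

V = 4Q/(πD²) = 4·0.705/(π·0.539²) = 3.090 m/s
h_f = f(L/D)V²/(2g) = 0.01540·(1710/0.539)·3.090²/(2·9.81) = 23.77 m

h_f ≈ 23.8 m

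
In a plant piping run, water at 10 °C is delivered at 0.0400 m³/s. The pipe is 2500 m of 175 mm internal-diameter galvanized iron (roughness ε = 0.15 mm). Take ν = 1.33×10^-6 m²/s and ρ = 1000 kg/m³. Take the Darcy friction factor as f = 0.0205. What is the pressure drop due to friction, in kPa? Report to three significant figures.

Δp ≈ 405 kPa

V = 4Q/(πD²) = 4·0.0400/(π·0.175²) = 1.663 m/s
h_f = f(L/D)V²/(2g) = 0.02050·(2500/0.175)·1.663²/(2·9.81) = 41.28 m
Δp = ρg·h_f = 1000·9.81·41.28 = 405.0 kPa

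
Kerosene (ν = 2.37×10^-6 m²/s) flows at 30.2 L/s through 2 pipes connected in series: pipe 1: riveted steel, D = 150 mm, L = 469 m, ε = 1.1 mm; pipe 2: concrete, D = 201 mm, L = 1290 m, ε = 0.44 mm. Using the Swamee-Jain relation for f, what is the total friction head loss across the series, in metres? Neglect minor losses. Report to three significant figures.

Pipe 1: V = 1.709 m/s, Re = 1.08×10^5, ε/D = 0.00733, f = 0.03514, h_1 = f(L/D)V²/2g = 16.35 m
Pipe 2: V = 0.9518 m/s, Re = 8.07×10^4, ε/D = 0.00219, f = 0.02617, h_2 = f(L/D)V²/2g = 7.755 m
Series → Q common, losses add: H = Σh = 24.11 m

H ≈ 24.1 m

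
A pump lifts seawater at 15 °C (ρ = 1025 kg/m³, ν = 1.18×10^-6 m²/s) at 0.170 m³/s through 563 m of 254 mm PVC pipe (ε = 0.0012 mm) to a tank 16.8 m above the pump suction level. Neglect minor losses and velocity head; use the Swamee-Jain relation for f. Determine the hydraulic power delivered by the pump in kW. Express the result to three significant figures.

V = 4Q/(πD²) = 3.355 m/s; Re = 7.22×10^5; ε/D = 4.72×10^-6; f = 0.01237
h_f = f(L/D)V²/2g = 15.73 m
Total head H = z + h_f = 16.8 + 15.73 = 32.53 m
P_hyd = ρgQH = 1025·9.81·0.170·32.53 = 55.60 kW

P_hyd ≈ 55.6 kW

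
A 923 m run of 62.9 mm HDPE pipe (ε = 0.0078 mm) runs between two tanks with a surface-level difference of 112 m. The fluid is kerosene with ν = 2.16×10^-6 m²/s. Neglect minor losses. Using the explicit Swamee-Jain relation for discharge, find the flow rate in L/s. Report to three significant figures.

Swamee-Jain (Type II): Q = -0.965·√(gD⁵h_f/L)·ln[ε/(3.7D) + √(3.17ν²L/(gD³h_f))]
√(gD⁵h_f/L) = √(9.81·0.0629⁵·112/923) = 0.001083
ε/(3.7D) = 3.35×10^-5; √(3.17ν²L/(gD³h_f)) = 2.23×10^-4
Q = -0.965·0.001083·ln(2.570×10^-4) = 0.008636 m³/s
Check: V = 2.78 m/s, Re = 8.09×10^4, f = 0.01933, h_f = 112 m ≈ 112 m ✓

Q ≈ 8.64 L/s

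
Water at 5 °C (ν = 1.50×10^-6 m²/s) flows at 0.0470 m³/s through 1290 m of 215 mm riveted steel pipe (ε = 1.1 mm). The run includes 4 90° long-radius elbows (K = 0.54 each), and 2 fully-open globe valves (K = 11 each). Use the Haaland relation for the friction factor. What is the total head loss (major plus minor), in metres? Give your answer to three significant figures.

V = 4Q/(πD²) = 1.295 m/s; V²/2g = 0.08542 m
Re = 1.86×10^5, ε/D = 0.00512 → f = 0.03110 (Haaland)
Major: h_f = f(L/D)·V²/2g = 0.03110·6000·0.08542 = 15.94 m
Minor: ΣK = 24.2; h_m = ΣK·V²/2g = 2.064 m
Total H_L = 15.94 + 2.064 = 18.00 m

H_L ≈ 18.0 m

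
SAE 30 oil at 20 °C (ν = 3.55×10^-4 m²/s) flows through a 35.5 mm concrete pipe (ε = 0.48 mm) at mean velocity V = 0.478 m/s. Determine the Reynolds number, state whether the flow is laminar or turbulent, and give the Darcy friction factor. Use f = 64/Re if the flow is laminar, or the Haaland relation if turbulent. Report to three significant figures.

Re = VD/ν = 0.4780·0.0355/3.55×10^-4 = 47.8
Re < 2300 → laminar → f = 64/Re = 1.339

Re ≈ 47.8; laminar; f = 64/Re ≈ 1.34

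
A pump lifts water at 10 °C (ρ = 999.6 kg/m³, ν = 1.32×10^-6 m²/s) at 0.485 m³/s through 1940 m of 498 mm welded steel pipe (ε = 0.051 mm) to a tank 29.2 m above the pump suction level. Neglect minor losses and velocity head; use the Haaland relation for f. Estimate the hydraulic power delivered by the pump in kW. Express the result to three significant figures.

V = 4Q/(πD²) = 2.490 m/s; Re = 9.39×10^5; ε/D = 1.02×10^-4; f = 0.01343
h_f = f(L/D)V²/2g = 16.53 m
Total head H = z + h_f = 29.2 + 16.53 = 45.73 m
P_hyd = ρgQH = 999.6·9.81·0.485·45.73 = 217.5 kW

P_hyd ≈ 217 kW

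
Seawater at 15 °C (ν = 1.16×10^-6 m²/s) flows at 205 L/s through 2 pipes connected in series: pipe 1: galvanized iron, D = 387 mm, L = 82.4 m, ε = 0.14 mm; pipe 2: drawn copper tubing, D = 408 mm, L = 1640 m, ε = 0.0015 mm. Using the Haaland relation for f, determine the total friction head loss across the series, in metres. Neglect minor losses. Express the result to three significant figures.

Pipe 1: V = 1.743 m/s, Re = 5.81×10^5, ε/D = 3.62×10^-4, f = 0.01650, h_1 = f(L/D)V²/2g = 0.5438 m
Pipe 2: V = 1.568 m/s, Re = 5.52×10^5, ε/D = 3.68×10^-6, f = 0.01288, h_2 = f(L/D)V²/2g = 6.488 m
Series → Q common, losses add: H = Σh = 7.031 m

H ≈ 7.03 m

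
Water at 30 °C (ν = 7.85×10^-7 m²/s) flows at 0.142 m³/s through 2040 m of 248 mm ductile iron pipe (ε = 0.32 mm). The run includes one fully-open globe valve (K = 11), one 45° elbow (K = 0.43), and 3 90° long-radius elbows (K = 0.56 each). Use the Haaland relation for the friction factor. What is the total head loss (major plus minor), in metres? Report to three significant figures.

V = 4Q/(πD²) = 2.940 m/s; V²/2g = 0.4404 m
Re = 9.29×10^5, ε/D = 0.00129 → f = 0.02119 (Haaland)
Major: h_f = f(L/D)·V²/2g = 0.02119·8226·0.4404 = 76.78 m
Minor: ΣK = 13.1; h_m = ΣK·V²/2g = 5.774 m
Total H_L = 76.78 + 5.774 = 82.56 m

H_L ≈ 82.6 m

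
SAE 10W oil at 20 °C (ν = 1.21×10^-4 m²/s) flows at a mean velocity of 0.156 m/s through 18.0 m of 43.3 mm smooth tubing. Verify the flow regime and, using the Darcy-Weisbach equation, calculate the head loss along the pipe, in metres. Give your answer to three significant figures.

h_f ≈ 0.591 m

Re = VD/ν = 0.156·0.04330/1.21×10^-4 = 55.8 → laminar (Re < 2300)
f = 64/Re = 1.146
h_f = f(L/D)V²/(2g) = 1.146·(18.0/0.04330)·0.156²/(2·9.81) = 0.5911 m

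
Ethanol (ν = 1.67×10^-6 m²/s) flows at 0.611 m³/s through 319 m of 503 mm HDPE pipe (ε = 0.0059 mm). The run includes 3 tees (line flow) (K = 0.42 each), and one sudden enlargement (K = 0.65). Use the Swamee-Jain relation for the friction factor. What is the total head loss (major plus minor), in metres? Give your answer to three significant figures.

H_L ≈ 4.60 m

V = 4Q/(πD²) = 3.075 m/s; V²/2g = 0.4819 m
Re = 9.26×10^5, ε/D = 1.17×10^-5 → f = 0.01203 (Swamee-Jain)
Major: h_f = f(L/D)·V²/2g = 0.01203·634.2·0.4819 = 3.677 m
Minor: ΣK = 1.91; h_m = ΣK·V²/2g = 0.9204 m
Total H_L = 3.677 + 0.9204 = 4.597 m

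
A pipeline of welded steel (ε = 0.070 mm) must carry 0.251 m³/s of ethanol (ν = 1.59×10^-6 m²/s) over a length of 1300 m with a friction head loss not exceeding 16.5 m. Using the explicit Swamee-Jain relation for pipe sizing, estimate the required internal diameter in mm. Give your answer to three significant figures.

Swamee-Jain (Type III): D = 0.66·[ε^1.25·(LQ²/(gh_f))^4.75 + ν·Q^9.4·(L/(gh_f))^5.2]^0.04
LQ²/(gh_f) = 0.5060; L/(gh_f) = 8.031
Term 1 = ε^1.25·(…)^4.75 = 2.52×10^-7; Term 2 = ν·Q^9.4·(…)^5.2 = 1.83×10^-7
D = 0.66·(2.52×10^-7 + 1.83×10^-7)^0.04 = 0.3674 m = 367 mm
Check: V = 2.37 m/s, Re = 5.47×10^5, f = 0.01530, h_f = 15.5 m ≈ 16.5 m ✓

D ≈ 367 mm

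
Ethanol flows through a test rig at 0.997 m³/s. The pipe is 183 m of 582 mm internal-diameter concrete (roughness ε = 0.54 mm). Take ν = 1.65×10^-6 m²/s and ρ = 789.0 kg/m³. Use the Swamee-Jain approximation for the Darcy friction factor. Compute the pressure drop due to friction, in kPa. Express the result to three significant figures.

V = 4Q/(πD²) = 4·0.997/(π·0.582²) = 3.748 m/s
Re = VD/ν = 3.748·0.582/1.65×10^-6 = 1.32×10^6 → turbulent
ε/D = 0.54/582 = 9.28×10^-4
Swamee-Jain: f = 0.01960
h_f = f(L/D)V²/(2g) = 0.01960·(183/0.582)·3.748²/(2·9.81) = 4.413 m
Δp = ρg·h_f = 789.0·9.81·4.413 = 34.16 kPa

Δp ≈ 34.2 kPa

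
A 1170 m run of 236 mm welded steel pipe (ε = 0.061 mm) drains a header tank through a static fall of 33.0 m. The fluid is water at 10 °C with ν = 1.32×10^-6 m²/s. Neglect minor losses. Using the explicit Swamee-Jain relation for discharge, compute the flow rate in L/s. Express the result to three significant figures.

Q ≈ 125 L/s

Swamee-Jain (Type II): Q = -0.965·√(gD⁵h_f/L)·ln[ε/(3.7D) + √(3.17ν²L/(gD³h_f))]
√(gD⁵h_f/L) = √(9.81·0.236⁵·33.0/1170) = 0.01423
ε/(3.7D) = 6.99×10^-5; √(3.17ν²L/(gD³h_f)) = 3.90×10^-5
Q = -0.965·0.01423·ln(1.088×10^-4) = 0.1253 m³/s
Check: V = 2.87 m/s, Re = 5.12×10^5, f = 0.01600, h_f = 33.2 m ≈ 33.0 m ✓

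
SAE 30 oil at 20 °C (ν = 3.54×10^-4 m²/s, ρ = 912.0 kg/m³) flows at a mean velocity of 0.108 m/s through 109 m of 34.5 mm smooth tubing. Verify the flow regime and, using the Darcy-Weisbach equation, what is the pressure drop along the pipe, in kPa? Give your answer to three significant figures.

Re = VD/ν = 0.108·0.03450/3.54×10^-4 = 10.5 → laminar (Re < 2300)
f = 64/Re = 6.081
h_f = f(L/D)V²/(2g) = 6.081·(109/0.03450)·0.108²/(2·9.81) = 11.42 m
Δp = ρg·h_f = 912.0·9.81·11.42 = 102.2 kPa

Δp ≈ 102 kPa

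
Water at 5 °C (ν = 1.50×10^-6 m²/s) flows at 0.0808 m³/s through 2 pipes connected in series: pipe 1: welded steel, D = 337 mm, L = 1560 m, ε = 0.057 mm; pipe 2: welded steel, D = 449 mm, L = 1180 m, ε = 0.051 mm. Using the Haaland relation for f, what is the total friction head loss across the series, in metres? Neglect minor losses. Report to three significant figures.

H ≈ 3.81 m

Pipe 1: V = 0.9059 m/s, Re = 2.04×10^5, ε/D = 1.69×10^-4, f = 0.01663, h_1 = f(L/D)V²/2g = 3.219 m
Pipe 2: V = 0.5103 m/s, Re = 1.53×10^5, ε/D = 1.14×10^-4, f = 0.01701, h_2 = f(L/D)V²/2g = 0.5933 m
Series → Q common, losses add: H = Σh = 3.812 m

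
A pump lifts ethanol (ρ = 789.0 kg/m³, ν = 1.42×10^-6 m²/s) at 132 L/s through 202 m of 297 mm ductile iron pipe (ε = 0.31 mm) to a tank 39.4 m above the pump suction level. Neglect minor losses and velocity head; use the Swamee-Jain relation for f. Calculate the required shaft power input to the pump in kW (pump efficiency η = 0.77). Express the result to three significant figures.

P_shaft ≈ 55.7 kW

V = 4Q/(πD²) = 1.905 m/s; Re = 3.99×10^5; ε/D = 0.00104; f = 0.02069
h_f = f(L/D)V²/2g = 2.604 m
Total head H = z + h_f = 39.4 + 2.604 = 42.00 m
P_hyd = ρgQH = 789.0·9.81·0.132·42.00 = 42.92 kW
P_shaft = P_hyd/η = 42.92/0.77 = 55.73 kW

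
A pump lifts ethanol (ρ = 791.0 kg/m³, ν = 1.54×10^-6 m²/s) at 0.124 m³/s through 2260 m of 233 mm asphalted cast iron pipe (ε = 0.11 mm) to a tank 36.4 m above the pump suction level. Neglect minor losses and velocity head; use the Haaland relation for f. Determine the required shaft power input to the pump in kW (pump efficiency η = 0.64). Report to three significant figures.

V = 4Q/(πD²) = 2.908 m/s; Re = 4.40×10^5; ε/D = 4.72×10^-4; f = 0.01751
h_f = f(L/D)V²/2g = 73.20 m
Total head H = z + h_f = 36.4 + 73.20 = 109.6 m
P_hyd = ρgQH = 791.0·9.81·0.124·109.6 = 105.5 kW
P_shaft = P_hyd/η = 105.5/0.64 = 164.8 kW

P_shaft ≈ 165 kW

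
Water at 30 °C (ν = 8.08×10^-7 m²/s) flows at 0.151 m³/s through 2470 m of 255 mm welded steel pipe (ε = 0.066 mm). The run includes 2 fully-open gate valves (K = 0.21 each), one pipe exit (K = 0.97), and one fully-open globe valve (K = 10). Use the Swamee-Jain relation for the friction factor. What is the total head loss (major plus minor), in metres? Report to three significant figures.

H_L ≈ 71.7 m

V = 4Q/(πD²) = 2.957 m/s; V²/2g = 0.4456 m
Re = 9.33×10^5, ε/D = 2.59×10^-4 → f = 0.01543 (Swamee-Jain)
Major: h_f = f(L/D)·V²/2g = 0.01543·9686·0.4456 = 66.58 m
Minor: ΣK = 11.4; h_m = ΣK·V²/2g = 5.075 m
Total H_L = 66.58 + 5.075 = 71.66 m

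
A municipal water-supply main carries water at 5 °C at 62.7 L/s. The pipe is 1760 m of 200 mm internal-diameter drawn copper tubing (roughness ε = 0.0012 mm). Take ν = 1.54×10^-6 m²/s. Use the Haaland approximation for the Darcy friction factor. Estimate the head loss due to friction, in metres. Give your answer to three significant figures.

V = 4Q/(πD²) = 4·0.0627/(π·0.200²) = 1.996 m/s
Re = VD/ν = 1.996·0.200/1.54×10^-6 = 2.59×10^5 → turbulent
ε/D = 0.0012/200 = 6.00×10^-6
Haaland: f = 0.01479
h_f = f(L/D)V²/(2g) = 0.01479·(1760/0.200)·1.996²/(2·9.81) = 26.42 m

h_f ≈ 26.4 m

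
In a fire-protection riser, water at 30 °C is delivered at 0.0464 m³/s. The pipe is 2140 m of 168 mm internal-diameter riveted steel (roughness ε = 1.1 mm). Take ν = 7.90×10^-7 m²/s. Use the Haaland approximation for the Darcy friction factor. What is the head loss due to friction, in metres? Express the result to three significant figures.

h_f ≈ 94.5 m

V = 4Q/(πD²) = 4·0.0464/(π·0.168²) = 2.093 m/s
Re = VD/ν = 2.093·0.168/7.90×10^-7 = 4.45×10^5 → turbulent
ε/D = 1.1/168 = 0.00655
Haaland: f = 0.03324
h_f = f(L/D)V²/(2g) = 0.03324·(2140/0.168)·2.093²/(2·9.81) = 94.55 m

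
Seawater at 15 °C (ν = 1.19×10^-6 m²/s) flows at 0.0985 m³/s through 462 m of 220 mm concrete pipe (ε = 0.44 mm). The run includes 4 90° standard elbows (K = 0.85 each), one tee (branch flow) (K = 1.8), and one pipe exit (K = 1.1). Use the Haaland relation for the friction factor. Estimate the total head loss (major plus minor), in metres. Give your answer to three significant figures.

H_L ≈ 19.3 m

V = 4Q/(πD²) = 2.591 m/s; V²/2g = 0.3422 m
Re = 4.79×10^5, ε/D = 0.00200 → f = 0.02380 (Haaland)
Major: h_f = f(L/D)·V²/2g = 0.02380·2100·0.3422 = 17.11 m
Minor: ΣK = 6.30; h_m = ΣK·V²/2g = 2.156 m
Total H_L = 17.11 + 2.156 = 19.26 m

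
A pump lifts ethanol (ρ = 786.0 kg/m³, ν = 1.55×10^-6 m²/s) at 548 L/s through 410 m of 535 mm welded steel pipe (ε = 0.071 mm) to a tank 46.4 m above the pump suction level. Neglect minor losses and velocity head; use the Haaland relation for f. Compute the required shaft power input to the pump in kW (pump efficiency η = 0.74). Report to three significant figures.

V = 4Q/(πD²) = 2.438 m/s; Re = 8.41×10^5; ε/D = 1.33×10^-4; f = 0.01396
h_f = f(L/D)V²/2g = 3.240 m
Total head H = z + h_f = 46.4 + 3.240 = 49.64 m
P_hyd = ρgQH = 786.0·9.81·0.548·49.64 = 209.7 kW
P_shaft = P_hyd/η = 209.7/0.74 = 283.4 kW

P_shaft ≈ 283 kW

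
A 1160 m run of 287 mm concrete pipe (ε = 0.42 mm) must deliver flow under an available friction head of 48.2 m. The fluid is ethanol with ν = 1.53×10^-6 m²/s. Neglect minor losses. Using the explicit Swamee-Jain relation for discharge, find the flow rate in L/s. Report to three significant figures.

Swamee-Jain (Type II): Q = -0.965·√(gD⁵h_f/L)·ln[ε/(3.7D) + √(3.17ν²L/(gD³h_f))]
√(gD⁵h_f/L) = √(9.81·0.287⁵·48.2/1160) = 0.02817
ε/(3.7D) = 3.96×10^-4; √(3.17ν²L/(gD³h_f)) = 2.78×10^-5
Q = -0.965·0.02817·ln(4.233×10^-4) = 0.2112 m³/s
Check: V = 3.26 m/s, Re = 6.12×10^5, f = 0.02207, h_f = 48.5 m ≈ 48.2 m ✓

Q ≈ 211 L/s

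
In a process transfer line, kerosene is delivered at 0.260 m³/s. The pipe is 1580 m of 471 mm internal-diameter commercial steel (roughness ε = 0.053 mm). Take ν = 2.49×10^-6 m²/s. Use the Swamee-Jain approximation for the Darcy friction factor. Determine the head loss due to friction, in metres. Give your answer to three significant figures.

h_f ≈ 5.97 m

V = 4Q/(πD²) = 4·0.260/(π·0.471²) = 1.492 m/s
Re = VD/ν = 1.492·0.471/2.49×10^-6 = 2.82×10^5 → turbulent
ε/D = 0.053/471 = 1.13×10^-4
Swamee-Jain: f = 0.01568
h_f = f(L/D)V²/(2g) = 0.01568·(1580/0.471)·1.492²/(2·9.81) = 5.971 m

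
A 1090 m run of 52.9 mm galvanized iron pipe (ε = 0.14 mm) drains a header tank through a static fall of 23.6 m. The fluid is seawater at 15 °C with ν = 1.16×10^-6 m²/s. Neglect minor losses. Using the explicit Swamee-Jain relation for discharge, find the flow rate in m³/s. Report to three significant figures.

Swamee-Jain (Type II): Q = -0.965·√(gD⁵h_f/L)·ln[ε/(3.7D) + √(3.17ν²L/(gD³h_f))]
√(gD⁵h_f/L) = √(9.81·0.0529⁵·23.6/1090) = 2.966×10^-4
ε/(3.7D) = 7.15×10^-4; √(3.17ν²L/(gD³h_f)) = 3.68×10^-4
Q = -0.965·2.966×10^-4·ln(0.001084) = 0.001954 m³/s
Check: V = 0.889 m/s, Re = 4.06×10^4, f = 0.02874, h_f = 23.9 m ≈ 23.6 m ✓

Q ≈ 0.00195 m³/s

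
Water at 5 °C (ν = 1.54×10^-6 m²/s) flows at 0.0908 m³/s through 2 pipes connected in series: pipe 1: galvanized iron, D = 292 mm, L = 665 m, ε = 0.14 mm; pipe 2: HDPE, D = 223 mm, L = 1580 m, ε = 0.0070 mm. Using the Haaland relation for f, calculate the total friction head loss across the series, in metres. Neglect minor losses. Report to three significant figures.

H ≈ 31.8 m

Pipe 1: V = 1.356 m/s, Re = 2.57×10^5, ε/D = 4.79×10^-4, f = 0.01815, h_1 = f(L/D)V²/2g = 3.874 m
Pipe 2: V = 2.325 m/s, Re = 3.37×10^5, ε/D = 3.14×10^-5, f = 0.01433, h_2 = f(L/D)V²/2g = 27.97 m
Series → Q common, losses add: H = Σh = 31.84 m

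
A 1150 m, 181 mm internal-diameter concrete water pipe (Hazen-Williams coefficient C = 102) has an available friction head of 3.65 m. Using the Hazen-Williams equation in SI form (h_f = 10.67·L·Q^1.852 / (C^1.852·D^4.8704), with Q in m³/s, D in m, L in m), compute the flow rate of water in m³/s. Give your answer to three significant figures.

Rearranging: Q = [h_f·C^1.852·D^4.8704 / (10.67·L)]^(1/1.852)
Q = [3.65·102^1.852·0.181^4.8704 / (10.67·1150)]^0.540 = 0.01420 m³/s

Q ≈ 0.0142 m³/s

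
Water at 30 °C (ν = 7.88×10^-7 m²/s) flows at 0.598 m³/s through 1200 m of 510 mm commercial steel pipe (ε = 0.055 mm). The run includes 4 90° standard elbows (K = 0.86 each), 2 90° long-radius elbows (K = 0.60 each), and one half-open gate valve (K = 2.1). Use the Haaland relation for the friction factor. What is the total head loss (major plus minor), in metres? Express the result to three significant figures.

H_L ≈ 16.2 m

V = 4Q/(πD²) = 2.927 m/s; V²/2g = 0.4368 m
Re = 1.89×10^6, ε/D = 1.08×10^-4 → f = 0.01291 (Haaland)
Major: h_f = f(L/D)·V²/2g = 0.01291·2353·0.4368 = 13.26 m
Minor: ΣK = 6.74; h_m = ΣK·V²/2g = 2.944 m
Total H_L = 13.26 + 2.944 = 16.21 m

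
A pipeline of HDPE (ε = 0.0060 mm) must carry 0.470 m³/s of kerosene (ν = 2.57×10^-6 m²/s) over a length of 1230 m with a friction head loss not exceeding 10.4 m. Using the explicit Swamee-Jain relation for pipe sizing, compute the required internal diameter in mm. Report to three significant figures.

Swamee-Jain (Type III): D = 0.66·[ε^1.25·(LQ²/(gh_f))^4.75 + ν·Q^9.4·(L/(gh_f))^5.2]^0.04
LQ²/(gh_f) = 2.663; L/(gh_f) = 12.06
Term 1 = ε^1.25·(…)^4.75 = 3.11×10^-5; Term 2 = ν·Q^9.4·(…)^5.2 = 8.91×10^-4
D = 0.66·(3.11×10^-5 + 8.91×10^-4)^0.04 = 0.4990 m = 499 mm
Check: V = 2.40 m/s, Re = 4.67×10^5, f = 0.01344, h_f = 9.75 m ≈ 10.4 m ✓

D ≈ 499 mm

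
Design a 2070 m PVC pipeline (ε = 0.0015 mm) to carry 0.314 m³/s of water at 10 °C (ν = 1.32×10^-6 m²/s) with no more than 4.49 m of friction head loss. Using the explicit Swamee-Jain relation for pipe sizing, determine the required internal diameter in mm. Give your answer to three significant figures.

D ≈ 553 mm

Swamee-Jain (Type III): D = 0.66·[ε^1.25·(LQ²/(gh_f))^4.75 + ν·Q^9.4·(L/(gh_f))^5.2]^0.04
LQ²/(gh_f) = 4.634; L/(gh_f) = 47.00
Term 1 = ε^1.25·(…)^4.75 = 7.64×10^-5; Term 2 = ν·Q^9.4·(…)^5.2 = 0.0122
D = 0.66·(7.64×10^-5 + 0.0122)^0.04 = 0.5535 m = 553 mm
Check: V = 1.31 m/s, Re = 5.47×10^5, f = 0.01293, h_f = 4.20 m ≈ 4.49 m ✓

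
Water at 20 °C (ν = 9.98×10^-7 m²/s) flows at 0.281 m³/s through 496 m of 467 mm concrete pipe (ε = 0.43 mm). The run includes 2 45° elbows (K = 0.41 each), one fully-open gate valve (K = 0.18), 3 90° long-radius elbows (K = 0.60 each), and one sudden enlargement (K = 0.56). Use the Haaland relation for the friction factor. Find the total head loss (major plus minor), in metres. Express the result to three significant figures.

V = 4Q/(πD²) = 1.641 m/s; V²/2g = 0.1372 m
Re = 7.68×10^5, ε/D = 9.21×10^-4 → f = 0.01965 (Haaland)
Major: h_f = f(L/D)·V²/2g = 0.01965·1062·0.1372 = 2.863 m
Minor: ΣK = 3.36; h_m = ΣK·V²/2g = 0.4609 m
Total H_L = 2.863 + 0.4609 = 3.324 m

H_L ≈ 3.32 m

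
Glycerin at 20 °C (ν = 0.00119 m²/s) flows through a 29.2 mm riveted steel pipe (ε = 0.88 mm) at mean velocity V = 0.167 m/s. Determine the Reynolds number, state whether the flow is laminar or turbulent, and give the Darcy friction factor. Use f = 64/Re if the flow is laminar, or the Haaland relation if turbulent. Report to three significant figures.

Re ≈ 4.10; laminar; f = 64/Re ≈ 15.6

Re = VD/ν = 0.1670·0.0292/0.00119 = 4.10
Re < 2300 → laminar → f = 64/Re = 15.62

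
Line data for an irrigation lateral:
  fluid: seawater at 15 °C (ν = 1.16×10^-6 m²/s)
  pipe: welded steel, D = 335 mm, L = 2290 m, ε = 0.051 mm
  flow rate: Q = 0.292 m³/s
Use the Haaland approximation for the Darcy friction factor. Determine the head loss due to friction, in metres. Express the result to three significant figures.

h_f ≈ 53.8 m

V = 4Q/(πD²) = 4·0.292/(π·0.335²) = 3.313 m/s
Re = VD/ν = 3.313·0.335/1.16×10^-6 = 9.57×10^5 → turbulent
ε/D = 0.051/335 = 1.52×10^-4
Haaland: f = 0.01408
h_f = f(L/D)V²/(2g) = 0.01408·(2290/0.335)·3.313²/(2·9.81) = 53.82 m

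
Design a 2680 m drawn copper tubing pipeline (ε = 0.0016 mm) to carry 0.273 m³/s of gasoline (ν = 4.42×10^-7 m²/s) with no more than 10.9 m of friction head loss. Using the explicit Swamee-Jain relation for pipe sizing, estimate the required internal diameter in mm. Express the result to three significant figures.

Swamee-Jain (Type III): D = 0.66·[ε^1.25·(LQ²/(gh_f))^4.75 + ν·Q^9.4·(L/(gh_f))^5.2]^0.04
LQ²/(gh_f) = 1.868; L/(gh_f) = 25.06
Term 1 = ε^1.25·(…)^4.75 = 1.11×10^-6; Term 2 = ν·Q^9.4·(…)^5.2 = 4.17×10^-5
D = 0.66·(1.11×10^-6 + 4.17×10^-5)^0.04 = 0.4414 m = 441 mm
Check: V = 1.78 m/s, Re = 1.78×10^6, f = 0.01069, h_f = 10.5 m ≈ 10.9 m ✓

D ≈ 441 mm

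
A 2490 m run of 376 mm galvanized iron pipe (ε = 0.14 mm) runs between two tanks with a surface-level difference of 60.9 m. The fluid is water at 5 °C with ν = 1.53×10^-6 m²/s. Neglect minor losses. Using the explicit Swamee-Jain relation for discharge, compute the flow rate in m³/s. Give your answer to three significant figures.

Q ≈ 0.368 m³/s

Swamee-Jain (Type II): Q = -0.965·√(gD⁵h_f/L)·ln[ε/(3.7D) + √(3.17ν²L/(gD³h_f))]
√(gD⁵h_f/L) = √(9.81·0.376⁵·60.9/2490) = 0.04246
ε/(3.7D) = 1.01×10^-4; √(3.17ν²L/(gD³h_f)) = 2.41×10^-5
Q = -0.965·0.04246·ln(1.248×10^-4) = 0.3683 m³/s
Check: V = 3.32 m/s, Re = 8.15×10^5, f = 0.01650, h_f = 61.3 m ≈ 60.9 m ✓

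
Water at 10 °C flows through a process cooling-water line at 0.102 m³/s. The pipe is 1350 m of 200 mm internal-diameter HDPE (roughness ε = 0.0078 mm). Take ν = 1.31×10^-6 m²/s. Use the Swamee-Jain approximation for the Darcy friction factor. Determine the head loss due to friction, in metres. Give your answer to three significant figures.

h_f ≈ 49.7 m

V = 4Q/(πD²) = 4·0.102/(π·0.200²) = 3.247 m/s
Re = VD/ν = 3.247·0.200/1.31×10^-6 = 4.96×10^5 → turbulent
ε/D = 0.0078/200 = 3.90×10^-5
Swamee-Jain: f = 0.01370
h_f = f(L/D)V²/(2g) = 0.01370·(1350/0.200)·3.247²/(2·9.81) = 49.69 m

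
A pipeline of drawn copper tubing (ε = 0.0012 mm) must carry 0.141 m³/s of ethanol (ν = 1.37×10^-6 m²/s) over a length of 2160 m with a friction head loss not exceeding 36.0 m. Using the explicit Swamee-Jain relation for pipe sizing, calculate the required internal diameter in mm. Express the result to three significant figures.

D ≈ 268 mm

Swamee-Jain (Type III): D = 0.66·[ε^1.25·(LQ²/(gh_f))^4.75 + ν·Q^9.4·(L/(gh_f))^5.2]^0.04
LQ²/(gh_f) = 0.1216; L/(gh_f) = 6.116
Term 1 = ε^1.25·(…)^4.75 = 1.79×10^-12; Term 2 = ν·Q^9.4·(…)^5.2 = 1.69×10^-10
D = 0.66·(1.79×10^-12 + 1.69×10^-10)^0.04 = 0.2685 m = 268 mm
Check: V = 2.49 m/s, Re = 4.88×10^5, f = 0.01322, h_f = 33.6 m ≈ 36.0 m ✓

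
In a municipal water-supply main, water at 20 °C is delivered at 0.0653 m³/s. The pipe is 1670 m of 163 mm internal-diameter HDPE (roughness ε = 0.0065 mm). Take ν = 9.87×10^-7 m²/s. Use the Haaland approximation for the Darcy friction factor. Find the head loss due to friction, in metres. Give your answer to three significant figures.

h_f ≈ 68.9 m

V = 4Q/(πD²) = 4·0.0653/(π·0.163²) = 3.129 m/s
Re = VD/ν = 3.129·0.163/9.87×10^-7 = 5.17×10^5 → turbulent
ε/D = 0.0065/163 = 3.99×10^-5
Haaland: f = 0.01348
h_f = f(L/D)V²/(2g) = 0.01348·(1670/0.163)·3.129²/(2·9.81) = 68.94 m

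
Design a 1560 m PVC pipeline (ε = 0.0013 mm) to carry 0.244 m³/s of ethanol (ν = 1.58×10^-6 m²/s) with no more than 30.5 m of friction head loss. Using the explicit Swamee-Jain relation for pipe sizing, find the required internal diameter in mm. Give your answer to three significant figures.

D ≈ 321 mm

Swamee-Jain (Type III): D = 0.66·[ε^1.25·(LQ²/(gh_f))^4.75 + ν·Q^9.4·(L/(gh_f))^5.2]^0.04
LQ²/(gh_f) = 0.3104; L/(gh_f) = 5.214
Term 1 = ε^1.25·(…)^4.75 = 1.69×10^-10; Term 2 = ν·Q^9.4·(…)^5.2 = 1.48×10^-8
D = 0.66·(1.69×10^-10 + 1.48×10^-8)^0.04 = 0.3210 m = 321 mm
Check: V = 3.01 m/s, Re = 6.13×10^5, f = 0.01270, h_f = 28.6 m ≈ 30.5 m ✓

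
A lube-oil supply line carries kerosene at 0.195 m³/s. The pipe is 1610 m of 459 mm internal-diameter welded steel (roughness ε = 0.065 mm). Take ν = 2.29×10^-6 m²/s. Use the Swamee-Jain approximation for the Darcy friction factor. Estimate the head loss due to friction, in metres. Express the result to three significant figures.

h_f ≈ 4.05 m

V = 4Q/(πD²) = 4·0.195/(π·0.459²) = 1.178 m/s
Re = VD/ν = 1.178·0.459/2.29×10^-6 = 2.36×10^5 → turbulent
ε/D = 0.065/459 = 1.42×10^-4
Swamee-Jain: f = 0.01632
h_f = f(L/D)V²/(2g) = 0.01632·(1610/0.459)·1.178²/(2·9.81) = 4.053 m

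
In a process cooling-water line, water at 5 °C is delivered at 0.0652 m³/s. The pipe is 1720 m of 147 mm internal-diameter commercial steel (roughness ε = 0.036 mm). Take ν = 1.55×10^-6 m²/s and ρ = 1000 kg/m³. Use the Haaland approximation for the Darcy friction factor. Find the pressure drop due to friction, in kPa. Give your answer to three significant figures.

Δp ≈ 1390 kPa

V = 4Q/(πD²) = 4·0.0652/(π·0.147²) = 3.842 m/s
Re = VD/ν = 3.842·0.147/1.55×10^-6 = 3.64×10^5 → turbulent
ε/D = 0.036/147 = 2.45×10^-4
Haaland: f = 0.01610
h_f = f(L/D)V²/(2g) = 0.01610·(1720/0.147)·3.842²/(2·9.81) = 141.7 m
Δp = ρg·h_f = 1000·9.81·141.7 = 1391 kPa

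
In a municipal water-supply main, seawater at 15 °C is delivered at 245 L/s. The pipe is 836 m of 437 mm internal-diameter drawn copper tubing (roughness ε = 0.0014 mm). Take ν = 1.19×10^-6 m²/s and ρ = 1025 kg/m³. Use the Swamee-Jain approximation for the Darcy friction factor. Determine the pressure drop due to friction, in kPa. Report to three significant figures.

Δp ≈ 33.3 kPa

V = 4Q/(πD²) = 4·0.245/(π·0.437²) = 1.633 m/s
Re = VD/ν = 1.633·0.437/1.19×10^-6 = 6.00×10^5 → turbulent
ε/D = 0.0014/437 = 3.20×10^-6
Swamee-Jain: f = 0.01273
h_f = f(L/D)V²/(2g) = 0.01273·(836/0.437)·1.633²/(2·9.81) = 3.313 m
Δp = ρg·h_f = 1025·9.81·3.313 = 33.31 kPa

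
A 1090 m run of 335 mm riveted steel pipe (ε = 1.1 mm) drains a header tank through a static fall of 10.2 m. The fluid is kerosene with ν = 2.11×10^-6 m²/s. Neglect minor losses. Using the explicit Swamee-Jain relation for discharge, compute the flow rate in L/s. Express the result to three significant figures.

Q ≈ 132 L/s

Swamee-Jain (Type II): Q = -0.965·√(gD⁵h_f/L)·ln[ε/(3.7D) + √(3.17ν²L/(gD³h_f))]
√(gD⁵h_f/L) = √(9.81·0.335⁵·10.2/1090) = 0.01968
ε/(3.7D) = 8.87×10^-4; √(3.17ν²L/(gD³h_f)) = 6.39×10^-5
Q = -0.965·0.01968·ln(9.514×10^-4) = 0.1321 m³/s
Check: V = 1.50 m/s, Re = 2.38×10^5, f = 0.02754, h_f = 10.3 m ≈ 10.2 m ✓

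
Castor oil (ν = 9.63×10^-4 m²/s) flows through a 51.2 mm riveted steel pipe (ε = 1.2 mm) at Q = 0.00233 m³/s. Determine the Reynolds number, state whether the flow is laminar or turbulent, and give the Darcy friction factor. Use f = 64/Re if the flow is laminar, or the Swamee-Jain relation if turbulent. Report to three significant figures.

V = 4Q/(πD²) = 1.132 m/s
Re = VD/ν = 1.132·0.0512/9.63×10^-4 = 60.2
Re < 2300 → laminar → f = 64/Re = 1.064

Re ≈ 60.2; laminar; f = 64/Re ≈ 1.06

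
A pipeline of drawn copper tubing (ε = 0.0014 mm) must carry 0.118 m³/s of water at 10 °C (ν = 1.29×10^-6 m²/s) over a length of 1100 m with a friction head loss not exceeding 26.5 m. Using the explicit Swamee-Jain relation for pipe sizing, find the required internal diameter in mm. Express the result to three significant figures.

D ≈ 232 mm

Swamee-Jain (Type III): D = 0.66·[ε^1.25·(LQ²/(gh_f))^4.75 + ν·Q^9.4·(L/(gh_f))^5.2]^0.04
LQ²/(gh_f) = 0.05892; L/(gh_f) = 4.231
Term 1 = ε^1.25·(…)^4.75 = 6.94×10^-14; Term 2 = ν·Q^9.4·(…)^5.2 = 4.41×10^-12
D = 0.66·(6.94×10^-14 + 4.41×10^-12)^0.04 = 0.2320 m = 232 mm
Check: V = 2.79 m/s, Re = 5.02×10^5, f = 0.01318, h_f = 24.8 m ≈ 26.5 m ✓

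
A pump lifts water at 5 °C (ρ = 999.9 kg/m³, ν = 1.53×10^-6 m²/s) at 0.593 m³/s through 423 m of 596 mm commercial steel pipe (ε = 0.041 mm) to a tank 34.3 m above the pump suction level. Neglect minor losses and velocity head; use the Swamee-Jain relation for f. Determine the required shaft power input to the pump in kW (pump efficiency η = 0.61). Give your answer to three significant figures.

V = 4Q/(πD²) = 2.126 m/s; Re = 8.28×10^5; ε/D = 6.88×10^-5; f = 0.01327
h_f = f(L/D)V²/2g = 2.169 m
Total head H = z + h_f = 34.3 + 2.169 = 36.47 m
P_hyd = ρgQH = 999.9·9.81·0.593·36.47 = 212.1 kW
P_shaft = P_hyd/η = 212.1/0.61 = 347.8 kW

P_shaft ≈ 348 kW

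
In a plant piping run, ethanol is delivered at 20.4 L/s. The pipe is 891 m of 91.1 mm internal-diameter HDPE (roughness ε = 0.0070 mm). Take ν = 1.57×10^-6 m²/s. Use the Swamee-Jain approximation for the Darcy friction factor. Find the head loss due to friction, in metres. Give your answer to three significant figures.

h_f ≈ 80.4 m

V = 4Q/(πD²) = 4·0.0204/(π·0.0911²) = 3.130 m/s
Re = VD/ν = 3.130·0.0911/1.57×10^-6 = 1.82×10^5 → turbulent
ε/D = 0.0070/91.1 = 7.68×10^-5
Swamee-Jain: f = 0.01646
h_f = f(L/D)V²/(2g) = 0.01646·(891/0.0911)·3.130²/(2·9.81) = 80.39 m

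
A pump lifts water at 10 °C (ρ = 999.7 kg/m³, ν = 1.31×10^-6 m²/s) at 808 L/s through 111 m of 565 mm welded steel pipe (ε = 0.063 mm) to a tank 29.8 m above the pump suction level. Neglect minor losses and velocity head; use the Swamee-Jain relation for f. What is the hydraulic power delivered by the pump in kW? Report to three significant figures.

P_hyd ≈ 247 kW

V = 4Q/(πD²) = 3.223 m/s; Re = 1.39×10^6; ε/D = 1.12×10^-4; f = 0.01335
h_f = f(L/D)V²/2g = 1.389 m
Total head H = z + h_f = 29.8 + 1.389 = 31.19 m
P_hyd = ρgQH = 999.7·9.81·0.808·31.19 = 247.1 kW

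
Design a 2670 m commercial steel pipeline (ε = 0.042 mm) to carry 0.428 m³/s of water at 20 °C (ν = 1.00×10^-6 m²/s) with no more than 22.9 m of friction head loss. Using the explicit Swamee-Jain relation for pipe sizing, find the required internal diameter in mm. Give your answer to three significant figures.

D ≈ 475 mm

Swamee-Jain (Type III): D = 0.66·[ε^1.25·(LQ²/(gh_f))^4.75 + ν·Q^9.4·(L/(gh_f))^5.2]^0.04
LQ²/(gh_f) = 2.177; L/(gh_f) = 11.89
Term 1 = ε^1.25·(…)^4.75 = 1.36×10^-4; Term 2 = ν·Q^9.4·(…)^5.2 = 1.34×10^-4
D = 0.66·(1.36×10^-4 + 1.34×10^-4)^0.04 = 0.4751 m = 475 mm
Check: V = 2.41 m/s, Re = 1.15×10^6, f = 0.01318, h_f = 22.0 m ≈ 22.9 m ✓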